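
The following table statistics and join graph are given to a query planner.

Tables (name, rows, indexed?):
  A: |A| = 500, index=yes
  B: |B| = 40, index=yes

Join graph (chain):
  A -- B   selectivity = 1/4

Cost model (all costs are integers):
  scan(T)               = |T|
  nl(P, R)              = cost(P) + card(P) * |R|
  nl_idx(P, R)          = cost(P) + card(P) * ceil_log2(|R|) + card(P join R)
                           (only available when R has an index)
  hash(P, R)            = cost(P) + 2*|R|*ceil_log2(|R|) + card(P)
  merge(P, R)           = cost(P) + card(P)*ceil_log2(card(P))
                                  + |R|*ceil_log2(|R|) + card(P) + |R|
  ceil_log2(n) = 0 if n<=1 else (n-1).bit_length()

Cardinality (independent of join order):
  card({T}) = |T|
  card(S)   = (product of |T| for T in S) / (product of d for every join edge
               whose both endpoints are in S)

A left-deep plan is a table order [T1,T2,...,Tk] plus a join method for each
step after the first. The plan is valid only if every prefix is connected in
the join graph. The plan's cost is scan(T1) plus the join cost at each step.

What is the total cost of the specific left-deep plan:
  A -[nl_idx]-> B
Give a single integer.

8500

step 1: scan A: cost=500, card=500
step 2: join B via nl_idx
    card(P join B) = 500*40/(4) = 5000
    cost = 500 + 500*6 + 5000 = 8500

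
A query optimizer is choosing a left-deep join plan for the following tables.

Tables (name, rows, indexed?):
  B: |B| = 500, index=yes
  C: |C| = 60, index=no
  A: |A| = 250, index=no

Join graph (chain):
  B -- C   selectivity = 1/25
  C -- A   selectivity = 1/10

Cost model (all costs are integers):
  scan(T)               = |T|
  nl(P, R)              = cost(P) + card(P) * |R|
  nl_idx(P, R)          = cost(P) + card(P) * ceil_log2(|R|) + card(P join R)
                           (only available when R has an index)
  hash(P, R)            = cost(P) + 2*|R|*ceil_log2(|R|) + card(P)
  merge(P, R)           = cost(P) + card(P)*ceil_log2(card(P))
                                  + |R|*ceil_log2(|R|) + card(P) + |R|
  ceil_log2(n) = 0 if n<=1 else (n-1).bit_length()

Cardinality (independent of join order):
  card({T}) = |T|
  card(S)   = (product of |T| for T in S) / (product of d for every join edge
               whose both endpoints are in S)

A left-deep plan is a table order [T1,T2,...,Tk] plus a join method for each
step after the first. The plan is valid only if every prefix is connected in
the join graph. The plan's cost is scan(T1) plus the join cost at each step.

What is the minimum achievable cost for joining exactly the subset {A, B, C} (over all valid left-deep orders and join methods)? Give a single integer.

Selinger DP over subsets of {A,B,C}:
  {B}: scan cost=500, card=500
  {C}: scan cost=60, card=60
  {A}: scan cost=250, card=250
  {BC}: card=1200; try (C,hash)→1720, (B,nl_idx)→1800, (B,merge)→5480, (C,merge)→5920, (B,hash)→9120, (B,nl)→30060 …(+1); best=1720 via (C,hash)
  {AC}: card=1500; try (C,hash)→1220, (A,merge)→2730, (C,merge)→2920, (A,hash)→4120, (A,nl)→15060, (C,nl)→15250; best=1220 via (C,hash)
  {ABC}: card=30000; try (A,hash)→6920, (B,hash)→11720, (A,merge)→18370, (B,merge)→24220, (B,nl_idx)→44720, (A,nl)→301720 …(+1); best=6920 via (A,hash)

6920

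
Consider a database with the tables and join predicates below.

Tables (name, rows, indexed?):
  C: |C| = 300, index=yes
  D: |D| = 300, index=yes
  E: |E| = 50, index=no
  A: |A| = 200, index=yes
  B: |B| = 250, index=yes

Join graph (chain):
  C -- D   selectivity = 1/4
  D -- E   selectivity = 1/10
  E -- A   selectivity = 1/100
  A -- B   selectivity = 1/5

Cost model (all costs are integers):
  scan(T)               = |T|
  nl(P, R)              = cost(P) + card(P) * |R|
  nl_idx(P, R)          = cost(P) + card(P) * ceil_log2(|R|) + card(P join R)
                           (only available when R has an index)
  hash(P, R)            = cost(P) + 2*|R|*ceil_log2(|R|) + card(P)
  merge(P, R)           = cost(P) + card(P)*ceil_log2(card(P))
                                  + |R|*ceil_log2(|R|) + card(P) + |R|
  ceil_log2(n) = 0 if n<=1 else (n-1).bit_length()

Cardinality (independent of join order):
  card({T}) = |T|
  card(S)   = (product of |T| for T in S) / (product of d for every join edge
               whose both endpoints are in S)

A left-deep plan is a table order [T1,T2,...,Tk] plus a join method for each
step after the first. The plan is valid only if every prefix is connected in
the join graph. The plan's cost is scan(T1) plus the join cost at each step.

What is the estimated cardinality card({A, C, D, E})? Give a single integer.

Tables in S: A(200), C(300), D(300), E(50)
Edges inside S: C-D(d=4), D-E(d=10), E-A(d=100)
numerator = 200 * 300 * 300 * 50 = 900000000
denominator = 4 * 10 * 100 = 4000
card(S) = 900000000 / 4000 = 225000

225000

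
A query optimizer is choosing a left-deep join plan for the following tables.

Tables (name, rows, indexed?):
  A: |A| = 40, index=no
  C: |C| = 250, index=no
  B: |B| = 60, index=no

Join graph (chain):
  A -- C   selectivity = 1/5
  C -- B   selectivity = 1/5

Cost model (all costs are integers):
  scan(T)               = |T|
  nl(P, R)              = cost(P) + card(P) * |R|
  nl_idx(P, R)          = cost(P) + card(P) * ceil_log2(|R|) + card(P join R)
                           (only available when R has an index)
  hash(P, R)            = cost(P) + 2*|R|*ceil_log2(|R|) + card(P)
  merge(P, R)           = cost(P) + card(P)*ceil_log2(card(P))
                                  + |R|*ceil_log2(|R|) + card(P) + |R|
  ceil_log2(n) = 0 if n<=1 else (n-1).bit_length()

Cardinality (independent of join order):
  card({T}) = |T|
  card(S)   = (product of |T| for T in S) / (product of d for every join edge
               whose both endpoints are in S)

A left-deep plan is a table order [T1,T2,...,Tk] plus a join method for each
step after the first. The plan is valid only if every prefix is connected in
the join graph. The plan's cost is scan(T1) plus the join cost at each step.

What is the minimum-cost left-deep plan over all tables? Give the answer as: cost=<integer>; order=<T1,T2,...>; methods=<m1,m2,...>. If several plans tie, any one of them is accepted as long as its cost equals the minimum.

Selinger DP (subsets sized 1..n):
  {A}: scan cost=40, card=40
  {C}: scan cost=250, card=250
  {B}: scan cost=60, card=60
  {AC}: card=2000; try (A,hash)→980, (C,merge)→2570, (A,merge)→2780, (C,hash)→4080, (C,nl)→10040, (A,nl)→10250; best=980 via (A,hash)
  {BC}: card=3000; try (B,hash)→1220, (C,merge)→2730, (B,merge)→2920, (C,hash)→4120, (C,nl)→15060, (B,nl)→15250; best=1220 via (B,hash)
  {ABC}: card=24000; try (B,hash)→3700, (A,hash)→4700, (B,merge)→25400, (A,merge)→40500, (B,nl)→120980, (A,nl)→121220; best=3700 via (B,hash)

cost=3700; order=C,A,B; methods=hash,hash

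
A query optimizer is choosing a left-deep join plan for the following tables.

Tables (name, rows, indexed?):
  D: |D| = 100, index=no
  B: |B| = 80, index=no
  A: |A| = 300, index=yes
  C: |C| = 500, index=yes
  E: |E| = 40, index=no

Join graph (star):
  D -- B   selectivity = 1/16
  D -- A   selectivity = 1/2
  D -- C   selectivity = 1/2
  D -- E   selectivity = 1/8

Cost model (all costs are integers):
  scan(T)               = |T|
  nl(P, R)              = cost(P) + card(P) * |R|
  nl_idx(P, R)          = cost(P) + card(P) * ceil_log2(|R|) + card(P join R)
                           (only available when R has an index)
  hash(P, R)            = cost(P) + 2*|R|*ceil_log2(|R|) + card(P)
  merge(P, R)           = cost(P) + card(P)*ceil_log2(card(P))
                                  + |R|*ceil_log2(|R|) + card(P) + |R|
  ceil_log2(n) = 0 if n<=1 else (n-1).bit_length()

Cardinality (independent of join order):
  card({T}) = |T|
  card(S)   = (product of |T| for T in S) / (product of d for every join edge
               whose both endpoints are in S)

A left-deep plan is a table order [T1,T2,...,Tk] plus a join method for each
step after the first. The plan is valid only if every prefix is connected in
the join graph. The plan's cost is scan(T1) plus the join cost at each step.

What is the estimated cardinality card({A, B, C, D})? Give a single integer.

18750000

Tables in S: A(300), B(80), C(500), D(100)
Edges inside S: D-B(d=16), D-A(d=2), D-C(d=2)
numerator = 300 * 80 * 500 * 100 = 1200000000
denominator = 16 * 2 * 2 = 64
card(S) = 1200000000 / 64 = 18750000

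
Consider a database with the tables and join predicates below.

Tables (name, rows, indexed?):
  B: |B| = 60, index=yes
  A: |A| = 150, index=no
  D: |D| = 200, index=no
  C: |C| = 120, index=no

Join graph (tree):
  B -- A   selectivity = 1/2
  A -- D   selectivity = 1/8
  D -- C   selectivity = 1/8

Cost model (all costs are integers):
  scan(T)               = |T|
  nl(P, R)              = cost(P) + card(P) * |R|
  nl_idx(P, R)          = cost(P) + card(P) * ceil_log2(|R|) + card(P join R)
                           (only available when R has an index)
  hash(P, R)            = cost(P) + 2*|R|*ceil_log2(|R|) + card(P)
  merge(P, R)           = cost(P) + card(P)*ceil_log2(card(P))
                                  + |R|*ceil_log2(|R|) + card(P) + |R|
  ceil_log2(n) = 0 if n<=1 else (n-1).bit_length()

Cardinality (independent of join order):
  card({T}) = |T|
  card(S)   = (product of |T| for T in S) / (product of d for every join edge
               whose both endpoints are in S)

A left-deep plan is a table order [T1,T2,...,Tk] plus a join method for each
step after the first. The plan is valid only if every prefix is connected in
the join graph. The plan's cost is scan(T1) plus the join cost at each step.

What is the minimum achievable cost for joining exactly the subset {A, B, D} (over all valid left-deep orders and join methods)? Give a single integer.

7270

Selinger DP over subsets of {A,B,D}:
  {B}: scan cost=60, card=60
  {A}: scan cost=150, card=150
  {D}: scan cost=200, card=200
  {AB}: card=4500; try (B,hash)→1020, (A,merge)→1830, (B,merge)→1920, (A,hash)→2520, (B,nl_idx)→5550, (A,nl)→9060 …(+1); best=1020 via (B,hash)
  {AD}: card=3750; try (A,hash)→2800, (D,merge)→3300, (A,merge)→3350, (D,hash)→3500, (D,nl)→30150, (A,nl)→30200; best=2800 via (A,hash)
  {ABD}: card=112500; try (B,hash)→7270, (D,hash)→8720, (B,merge)→51970, (D,merge)→65820, (B,nl_idx)→137800, (B,nl)→227800 …(+1); best=7270 via (B,hash)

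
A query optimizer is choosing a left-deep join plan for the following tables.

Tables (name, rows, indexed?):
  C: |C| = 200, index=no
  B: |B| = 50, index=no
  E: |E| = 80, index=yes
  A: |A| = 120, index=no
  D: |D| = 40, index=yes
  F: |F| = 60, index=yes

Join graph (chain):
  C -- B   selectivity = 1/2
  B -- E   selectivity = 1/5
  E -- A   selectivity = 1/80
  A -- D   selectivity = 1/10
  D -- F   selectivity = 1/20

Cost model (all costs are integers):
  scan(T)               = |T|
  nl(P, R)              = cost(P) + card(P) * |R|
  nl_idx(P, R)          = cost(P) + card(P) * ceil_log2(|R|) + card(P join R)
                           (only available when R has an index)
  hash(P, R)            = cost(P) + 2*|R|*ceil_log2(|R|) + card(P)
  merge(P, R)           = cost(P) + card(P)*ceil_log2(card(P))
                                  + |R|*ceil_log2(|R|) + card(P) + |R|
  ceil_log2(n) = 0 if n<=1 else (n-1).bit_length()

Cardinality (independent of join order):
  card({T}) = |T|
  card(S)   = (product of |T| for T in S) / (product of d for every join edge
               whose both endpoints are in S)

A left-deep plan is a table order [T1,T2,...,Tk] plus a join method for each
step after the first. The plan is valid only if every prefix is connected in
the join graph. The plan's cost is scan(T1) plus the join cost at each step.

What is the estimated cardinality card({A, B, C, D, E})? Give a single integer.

480000

Tables in S: A(120), B(50), C(200), D(40), E(80)
Edges inside S: C-B(d=2), B-E(d=5), E-A(d=80), A-D(d=10)
numerator = 120 * 50 * 200 * 40 * 80 = 3840000000
denominator = 2 * 5 * 80 * 10 = 8000
card(S) = 3840000000 / 8000 = 480000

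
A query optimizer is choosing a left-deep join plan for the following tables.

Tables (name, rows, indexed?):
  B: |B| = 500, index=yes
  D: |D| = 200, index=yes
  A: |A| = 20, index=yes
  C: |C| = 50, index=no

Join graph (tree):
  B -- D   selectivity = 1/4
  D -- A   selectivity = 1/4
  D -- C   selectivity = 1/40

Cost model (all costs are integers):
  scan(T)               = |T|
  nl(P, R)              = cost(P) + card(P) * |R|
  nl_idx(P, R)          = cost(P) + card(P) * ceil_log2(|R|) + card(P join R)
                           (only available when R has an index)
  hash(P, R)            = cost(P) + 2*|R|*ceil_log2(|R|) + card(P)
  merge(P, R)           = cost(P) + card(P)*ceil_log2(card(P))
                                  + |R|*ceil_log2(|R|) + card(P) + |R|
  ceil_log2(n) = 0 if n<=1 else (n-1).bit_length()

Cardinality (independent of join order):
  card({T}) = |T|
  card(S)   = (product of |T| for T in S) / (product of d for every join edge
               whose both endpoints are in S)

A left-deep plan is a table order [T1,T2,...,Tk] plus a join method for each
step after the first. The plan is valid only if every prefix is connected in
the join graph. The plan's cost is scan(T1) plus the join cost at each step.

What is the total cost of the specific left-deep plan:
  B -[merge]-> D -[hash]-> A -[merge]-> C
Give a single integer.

step 1: scan B: cost=500, card=500
step 2: join D via merge
    card(P join D) = 500*200/(4) = 25000
    cost = 500 + 500*9 + 200*8 + 500 + 200 = 7300
step 3: join A via hash
    card(P join A) = 25000*20/(4) = 125000
    cost = 7300 + 2*20*5 + 25000 = 32500
step 4: join C via merge
    card(P join C) = 125000*50/(40) = 156250
    cost = 32500 + 125000*17 + 50*6 + 125000 + 50 = 2282850

2282850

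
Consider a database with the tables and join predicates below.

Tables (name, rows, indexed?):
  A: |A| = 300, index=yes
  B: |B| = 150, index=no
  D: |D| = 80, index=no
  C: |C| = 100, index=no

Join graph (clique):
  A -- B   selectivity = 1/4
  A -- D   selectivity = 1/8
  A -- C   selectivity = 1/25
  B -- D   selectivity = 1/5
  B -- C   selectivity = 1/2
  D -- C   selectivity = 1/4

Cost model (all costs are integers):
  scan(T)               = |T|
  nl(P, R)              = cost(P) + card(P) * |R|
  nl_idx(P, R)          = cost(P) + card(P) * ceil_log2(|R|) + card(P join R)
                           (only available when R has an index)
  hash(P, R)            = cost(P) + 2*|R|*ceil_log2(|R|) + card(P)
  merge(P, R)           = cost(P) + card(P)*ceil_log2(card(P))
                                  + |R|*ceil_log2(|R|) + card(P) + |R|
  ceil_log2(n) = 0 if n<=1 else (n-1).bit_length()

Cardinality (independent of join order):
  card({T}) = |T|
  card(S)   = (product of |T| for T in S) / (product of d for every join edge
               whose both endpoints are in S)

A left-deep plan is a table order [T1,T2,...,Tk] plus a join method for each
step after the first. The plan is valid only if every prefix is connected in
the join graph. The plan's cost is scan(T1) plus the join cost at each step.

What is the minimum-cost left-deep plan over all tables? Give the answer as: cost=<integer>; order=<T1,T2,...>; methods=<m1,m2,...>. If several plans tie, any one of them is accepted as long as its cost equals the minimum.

Selinger DP (subsets sized 1..n):
  {A}: scan cost=300, card=300
  {B}: scan cost=150, card=150
  {D}: scan cost=80, card=80
  {C}: scan cost=100, card=100
  {AB}: card=11250; try (B,hash)→3000, (A,merge)→4500, (B,merge)→4650, (A,hash)→5700, (A,nl_idx)→12750, (A,nl)→45150 …(+1); best=3000 via (B,hash)
  {AD}: card=3000; try (D,hash)→1720, (A,merge)→3720, (A,nl_idx)→3800, (D,merge)→3940, (A,hash)→5560, (A,nl)→24080 …(+1); best=1720 via (D,hash)
  {AC}: card=1200; try (C,hash)→2000, (A,nl_idx)→2200, (A,merge)→3900, (C,merge)→4100, (A,hash)→5600, (A,nl)→30100 …(+1); best=2000 via (C,hash)
  {BD}: card=2400; try (D,hash)→1420, (B,merge)→2070, (D,merge)→2140, (B,hash)→2560, (B,nl)→12080, (D,nl)→12150; best=1420 via (D,hash)
  {BC}: card=7500; try (C,hash)→1700, (B,merge)→2250, (C,merge)→2300, (B,hash)→2600, (B,nl)→15100, (C,nl)→15150; best=1700 via (C,hash)
  {CD}: card=2000; try (D,hash)→1320, (C,merge)→1520, (D,merge)→1540, (C,hash)→1560, (C,nl)→8080, (D,nl)→8100; best=1320 via (D,hash)
  {ABD}: card=22500; try (B,hash)→7120, (A,hash)→9220, (D,hash)→15370, (A,merge)→35620, (B,merge)→42070, (A,nl_idx)→45520 …(+4); best=7120 via (B,hash)
  {ABC}: card=22500; try (B,hash)→5600, (A,hash)→14600, (C,hash)→15650, (B,merge)→17750, (A,nl_idx)→91700, (A,merge)→109700 …(+4); best=5600 via (B,hash)
  {ACD}: card=3000; try (D,hash)→4320, (C,hash)→6120, (A,hash)→8720, (D,merge)→17040, (A,nl_idx)→22320, (A,merge)→28320 …(+4); best=4320 via (D,hash)
  {BCD}: card=30000; try (C,hash)→5220, (B,hash)→5720, (D,hash)→10320, (B,merge)→26670, (C,merge)→33420, (D,merge)→107340 …(+3); best=5220 via (C,hash)
  {ABCD}: card=11250; try (B,hash)→9720, (D,hash)→29220, (C,hash)→31020, (A,hash)→40620, (B,merge)→44670, (A,nl_idx)→286470 …(+7); best=9720 via (B,hash)

cost=9720; order=A,C,D,B; methods=hash,hash,hash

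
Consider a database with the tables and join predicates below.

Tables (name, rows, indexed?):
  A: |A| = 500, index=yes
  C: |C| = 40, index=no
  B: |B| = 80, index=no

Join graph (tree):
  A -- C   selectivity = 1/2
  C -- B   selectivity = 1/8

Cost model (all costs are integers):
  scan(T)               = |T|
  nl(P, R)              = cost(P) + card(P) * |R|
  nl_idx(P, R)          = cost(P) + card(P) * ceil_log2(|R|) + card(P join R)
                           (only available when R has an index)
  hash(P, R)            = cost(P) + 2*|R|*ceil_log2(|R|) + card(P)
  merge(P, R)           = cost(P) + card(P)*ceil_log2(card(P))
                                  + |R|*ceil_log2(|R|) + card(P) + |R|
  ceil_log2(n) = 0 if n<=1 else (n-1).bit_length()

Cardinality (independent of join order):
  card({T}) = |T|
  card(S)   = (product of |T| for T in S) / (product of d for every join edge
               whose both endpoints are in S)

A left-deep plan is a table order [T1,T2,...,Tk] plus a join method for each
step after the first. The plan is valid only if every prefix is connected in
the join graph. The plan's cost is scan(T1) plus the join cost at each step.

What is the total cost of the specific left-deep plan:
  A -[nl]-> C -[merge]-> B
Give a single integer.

171140

step 1: scan A: cost=500, card=500
step 2: join C via nl
    card(P join C) = 500*40/(2) = 10000
    cost = 500 + 500*40 = 20500
step 3: join B via merge
    card(P join B) = 10000*80/(8) = 100000
    cost = 20500 + 10000*14 + 80*7 + 10000 + 80 = 171140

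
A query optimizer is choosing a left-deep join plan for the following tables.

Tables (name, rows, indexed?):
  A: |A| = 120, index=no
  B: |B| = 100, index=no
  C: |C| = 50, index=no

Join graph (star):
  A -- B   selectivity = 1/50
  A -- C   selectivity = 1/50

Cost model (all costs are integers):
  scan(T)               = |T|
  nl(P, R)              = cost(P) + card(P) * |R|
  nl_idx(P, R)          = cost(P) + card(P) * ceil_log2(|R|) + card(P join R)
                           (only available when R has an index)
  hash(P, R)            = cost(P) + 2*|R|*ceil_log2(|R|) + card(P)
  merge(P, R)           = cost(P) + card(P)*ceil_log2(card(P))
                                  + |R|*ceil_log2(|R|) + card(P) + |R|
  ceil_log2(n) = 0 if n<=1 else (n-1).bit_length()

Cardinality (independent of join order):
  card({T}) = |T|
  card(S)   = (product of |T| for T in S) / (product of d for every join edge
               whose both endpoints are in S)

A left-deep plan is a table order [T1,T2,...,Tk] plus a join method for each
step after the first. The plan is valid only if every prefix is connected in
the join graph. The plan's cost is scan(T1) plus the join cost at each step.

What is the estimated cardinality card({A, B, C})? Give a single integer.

240

Tables in S: A(120), B(100), C(50)
Edges inside S: A-B(d=50), A-C(d=50)
numerator = 120 * 100 * 50 = 600000
denominator = 50 * 50 = 2500
card(S) = 600000 / 2500 = 240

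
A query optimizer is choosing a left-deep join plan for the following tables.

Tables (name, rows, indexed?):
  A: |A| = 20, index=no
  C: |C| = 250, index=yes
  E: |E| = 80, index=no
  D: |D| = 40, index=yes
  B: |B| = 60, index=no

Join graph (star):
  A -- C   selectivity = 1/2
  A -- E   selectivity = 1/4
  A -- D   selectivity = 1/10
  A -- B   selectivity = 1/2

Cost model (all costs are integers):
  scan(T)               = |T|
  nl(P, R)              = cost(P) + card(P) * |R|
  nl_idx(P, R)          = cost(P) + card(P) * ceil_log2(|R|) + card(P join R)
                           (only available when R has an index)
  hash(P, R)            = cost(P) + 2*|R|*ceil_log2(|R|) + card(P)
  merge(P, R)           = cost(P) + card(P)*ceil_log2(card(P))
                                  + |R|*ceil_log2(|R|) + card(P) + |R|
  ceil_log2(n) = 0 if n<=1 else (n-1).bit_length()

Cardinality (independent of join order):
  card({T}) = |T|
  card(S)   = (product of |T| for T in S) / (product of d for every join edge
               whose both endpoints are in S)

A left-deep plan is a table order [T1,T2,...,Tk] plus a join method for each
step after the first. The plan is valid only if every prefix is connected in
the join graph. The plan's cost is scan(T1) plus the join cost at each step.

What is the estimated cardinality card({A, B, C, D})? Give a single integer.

300000

Tables in S: A(20), B(60), C(250), D(40)
Edges inside S: A-C(d=2), A-D(d=10), A-B(d=2)
numerator = 20 * 60 * 250 * 40 = 12000000
denominator = 2 * 10 * 2 = 40
card(S) = 12000000 / 40 = 300000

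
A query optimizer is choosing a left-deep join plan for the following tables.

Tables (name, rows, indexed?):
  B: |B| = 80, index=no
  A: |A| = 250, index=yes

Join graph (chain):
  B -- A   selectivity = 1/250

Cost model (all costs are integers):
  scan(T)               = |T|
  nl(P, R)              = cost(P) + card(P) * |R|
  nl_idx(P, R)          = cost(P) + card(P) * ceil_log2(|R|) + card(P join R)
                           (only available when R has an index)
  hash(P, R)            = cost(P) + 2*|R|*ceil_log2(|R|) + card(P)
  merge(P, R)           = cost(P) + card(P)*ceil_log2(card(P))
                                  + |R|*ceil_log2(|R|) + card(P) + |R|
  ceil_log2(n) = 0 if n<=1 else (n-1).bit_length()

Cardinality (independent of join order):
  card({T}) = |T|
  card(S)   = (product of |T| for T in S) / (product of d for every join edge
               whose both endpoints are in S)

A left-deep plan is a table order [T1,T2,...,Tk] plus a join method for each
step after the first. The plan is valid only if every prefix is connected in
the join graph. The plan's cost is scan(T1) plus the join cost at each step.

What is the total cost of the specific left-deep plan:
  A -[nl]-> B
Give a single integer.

step 1: scan A: cost=250, card=250
step 2: join B via nl
    card(P join B) = 250*80/(250) = 80
    cost = 250 + 250*80 = 20250

20250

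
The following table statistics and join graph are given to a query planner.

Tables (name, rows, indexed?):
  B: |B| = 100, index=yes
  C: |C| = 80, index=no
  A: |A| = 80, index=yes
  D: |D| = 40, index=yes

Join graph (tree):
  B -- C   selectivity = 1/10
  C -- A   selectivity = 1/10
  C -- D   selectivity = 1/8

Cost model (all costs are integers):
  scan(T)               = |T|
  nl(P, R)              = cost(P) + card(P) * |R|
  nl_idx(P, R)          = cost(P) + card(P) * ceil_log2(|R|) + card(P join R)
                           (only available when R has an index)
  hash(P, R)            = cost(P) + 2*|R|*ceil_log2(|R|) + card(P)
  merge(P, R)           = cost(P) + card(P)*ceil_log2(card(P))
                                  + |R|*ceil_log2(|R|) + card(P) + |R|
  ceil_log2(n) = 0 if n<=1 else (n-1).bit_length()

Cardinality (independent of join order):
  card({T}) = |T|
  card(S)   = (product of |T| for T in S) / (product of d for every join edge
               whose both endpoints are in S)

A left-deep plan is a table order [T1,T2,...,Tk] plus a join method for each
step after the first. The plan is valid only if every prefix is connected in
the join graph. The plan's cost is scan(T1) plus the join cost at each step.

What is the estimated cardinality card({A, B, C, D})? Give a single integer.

32000

Tables in S: A(80), B(100), C(80), D(40)
Edges inside S: B-C(d=10), C-A(d=10), C-D(d=8)
numerator = 80 * 100 * 80 * 40 = 25600000
denominator = 10 * 10 * 8 = 800
card(S) = 25600000 / 800 = 32000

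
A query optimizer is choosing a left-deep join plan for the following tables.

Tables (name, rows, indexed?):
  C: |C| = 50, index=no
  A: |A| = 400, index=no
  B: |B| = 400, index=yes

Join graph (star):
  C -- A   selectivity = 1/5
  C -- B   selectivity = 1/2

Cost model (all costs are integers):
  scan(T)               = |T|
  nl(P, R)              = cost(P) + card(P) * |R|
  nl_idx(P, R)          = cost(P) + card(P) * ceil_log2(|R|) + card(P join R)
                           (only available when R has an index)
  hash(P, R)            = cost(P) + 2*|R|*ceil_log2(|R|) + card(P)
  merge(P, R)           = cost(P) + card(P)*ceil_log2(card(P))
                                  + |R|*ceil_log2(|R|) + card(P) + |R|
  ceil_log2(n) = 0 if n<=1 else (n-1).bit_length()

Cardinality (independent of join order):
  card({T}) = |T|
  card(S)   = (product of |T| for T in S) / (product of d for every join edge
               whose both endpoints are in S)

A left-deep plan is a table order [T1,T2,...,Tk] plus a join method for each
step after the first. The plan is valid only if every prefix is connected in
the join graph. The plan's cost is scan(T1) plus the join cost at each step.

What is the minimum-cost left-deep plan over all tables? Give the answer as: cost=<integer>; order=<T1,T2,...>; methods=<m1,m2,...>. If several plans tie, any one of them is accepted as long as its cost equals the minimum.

cost=12600; order=A,C,B; methods=hash,hash

Selinger DP (subsets sized 1..n):
  {C}: scan cost=50, card=50
  {A}: scan cost=400, card=400
  {B}: scan cost=400, card=400
  {AC}: card=4000; try (C,hash)→1400, (A,merge)→4400, (C,merge)→4750, (A,hash)→7300, (A,nl)→20050, (C,nl)→20400; best=1400 via (C,hash)
  {BC}: card=10000; try (C,hash)→1400, (B,merge)→4400, (C,merge)→4750, (B,hash)→7300, (B,nl_idx)→10500, (B,nl)→20050 …(+1); best=1400 via (C,hash)
  {ABC}: card=800000; try (B,hash)→12600, (A,hash)→18600, (B,merge)→57400, (A,merge)→155400, (B,nl_idx)→837400, (B,nl)→1601400 …(+1); best=12600 via (B,hash)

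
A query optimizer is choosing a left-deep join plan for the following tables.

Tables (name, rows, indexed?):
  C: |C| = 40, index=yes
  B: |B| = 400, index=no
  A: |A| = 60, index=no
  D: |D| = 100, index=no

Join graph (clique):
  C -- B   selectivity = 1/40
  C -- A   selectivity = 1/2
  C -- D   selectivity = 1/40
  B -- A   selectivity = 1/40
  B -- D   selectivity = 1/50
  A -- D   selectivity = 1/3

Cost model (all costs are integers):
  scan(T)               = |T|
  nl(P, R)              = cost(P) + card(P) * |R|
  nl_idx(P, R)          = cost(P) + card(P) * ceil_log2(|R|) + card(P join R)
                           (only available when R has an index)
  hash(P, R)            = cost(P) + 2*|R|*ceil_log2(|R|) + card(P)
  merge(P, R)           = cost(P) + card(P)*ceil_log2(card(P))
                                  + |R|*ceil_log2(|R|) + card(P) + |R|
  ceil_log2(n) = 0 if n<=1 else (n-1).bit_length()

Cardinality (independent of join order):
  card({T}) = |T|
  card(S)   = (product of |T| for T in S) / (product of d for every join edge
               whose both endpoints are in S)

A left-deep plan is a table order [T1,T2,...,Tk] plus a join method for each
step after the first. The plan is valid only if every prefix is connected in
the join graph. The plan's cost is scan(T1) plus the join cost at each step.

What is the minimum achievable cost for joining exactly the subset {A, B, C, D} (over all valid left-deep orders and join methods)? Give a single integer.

3620

Selinger DP over subsets of {A,B,C,D}:
  {C}: scan cost=40, card=40
  {B}: scan cost=400, card=400
  {A}: scan cost=60, card=60
  {D}: scan cost=100, card=100
  {BC}: card=400; try (C,hash)→1280, (C,nl_idx)→3200, (B,merge)→4320, (C,merge)→4680, (B,hash)→7280, (B,nl)→16040 …(+1); best=1280 via (C,hash)
  {AC}: card=1200; try (C,hash)→600, (A,merge)→740, (C,merge)→760, (A,hash)→800, (C,nl_idx)→1620, (A,nl)→2440 …(+1); best=600 via (C,hash)
  {CD}: card=100; try (C,hash)→680, (C,nl_idx)→800, (D,merge)→1120, (C,merge)→1180, (D,hash)→1480, (D,nl)→4040 …(+1); best=680 via (C,hash)
  {AB}: card=600; try (A,hash)→1520, (B,merge)→4480, (A,merge)→4820, (B,hash)→7320, (B,nl)→24060, (A,nl)→24400; best=1520 via (A,hash)
  {BD}: card=800; try (D,hash)→2200, (B,merge)→4900, (D,merge)→5200, (B,hash)→7400, (B,nl)→40100, (D,nl)→40400; best=2200 via (D,hash)
  {AD}: card=2000; try (A,hash)→920, (D,merge)→1280, (A,merge)→1320, (D,hash)→1520, (D,nl)→6060, (A,nl)→6100; best=920 via (A,hash)
  {ABC}: card=300; try (A,hash)→2400, (C,hash)→2600, (C,nl_idx)→5420, (A,merge)→5700, (C,merge)→8400, (B,hash)→9000 …(+4); best=2400 via (A,hash)
  {BCD}: card=20; try (D,hash)→3080, (C,hash)→3480, (B,merge)→5480, (D,merge)→6080, (C,nl_idx)→7020, (B,hash)→7980 …(+4); best=3080 via (D,hash)
  {ACD}: card=1000; try (A,hash)→1500, (A,merge)→1900, (D,hash)→3200, (C,hash)→3400, (A,nl)→6680, (C,nl_idx)→13920 …(+4); best=1500 via (A,hash)
  {ABD}: card=400; try (D,hash)→3520, (A,hash)→3720, (D,merge)→8920, (B,hash)→10120, (A,merge)→11420, (B,merge)→28920 …(+3); best=3520 via (D,hash)
  {ABCD}: card=5; try (A,merge)→3620, (A,hash)→3820, (D,hash)→4100, (A,nl)→4280, (C,hash)→4400, (C,nl_idx)→5925 …(+7); best=3620 via (A,merge)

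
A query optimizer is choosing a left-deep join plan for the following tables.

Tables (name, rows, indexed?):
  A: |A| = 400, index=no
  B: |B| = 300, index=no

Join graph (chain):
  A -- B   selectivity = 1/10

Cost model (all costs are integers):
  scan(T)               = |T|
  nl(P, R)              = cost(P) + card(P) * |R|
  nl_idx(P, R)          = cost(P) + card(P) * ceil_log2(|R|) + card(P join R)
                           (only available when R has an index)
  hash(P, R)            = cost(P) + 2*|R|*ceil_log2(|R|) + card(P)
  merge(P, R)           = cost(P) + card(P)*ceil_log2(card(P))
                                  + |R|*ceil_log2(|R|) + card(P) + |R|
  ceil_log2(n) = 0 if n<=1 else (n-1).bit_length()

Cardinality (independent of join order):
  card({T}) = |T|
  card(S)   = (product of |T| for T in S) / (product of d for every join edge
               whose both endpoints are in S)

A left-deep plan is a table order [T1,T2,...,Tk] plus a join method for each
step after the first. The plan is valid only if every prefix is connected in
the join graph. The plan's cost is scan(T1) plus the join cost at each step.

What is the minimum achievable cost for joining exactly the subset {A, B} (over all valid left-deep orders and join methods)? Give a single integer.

6200

Selinger DP over subsets of {A,B}:
  {A}: scan cost=400, card=400
  {B}: scan cost=300, card=300
  {AB}: card=12000; try (B,hash)→6200, (A,merge)→7300, (B,merge)→7400, (A,hash)→7800, (A,nl)→120300, (B,nl)→120400; best=6200 via (B,hash)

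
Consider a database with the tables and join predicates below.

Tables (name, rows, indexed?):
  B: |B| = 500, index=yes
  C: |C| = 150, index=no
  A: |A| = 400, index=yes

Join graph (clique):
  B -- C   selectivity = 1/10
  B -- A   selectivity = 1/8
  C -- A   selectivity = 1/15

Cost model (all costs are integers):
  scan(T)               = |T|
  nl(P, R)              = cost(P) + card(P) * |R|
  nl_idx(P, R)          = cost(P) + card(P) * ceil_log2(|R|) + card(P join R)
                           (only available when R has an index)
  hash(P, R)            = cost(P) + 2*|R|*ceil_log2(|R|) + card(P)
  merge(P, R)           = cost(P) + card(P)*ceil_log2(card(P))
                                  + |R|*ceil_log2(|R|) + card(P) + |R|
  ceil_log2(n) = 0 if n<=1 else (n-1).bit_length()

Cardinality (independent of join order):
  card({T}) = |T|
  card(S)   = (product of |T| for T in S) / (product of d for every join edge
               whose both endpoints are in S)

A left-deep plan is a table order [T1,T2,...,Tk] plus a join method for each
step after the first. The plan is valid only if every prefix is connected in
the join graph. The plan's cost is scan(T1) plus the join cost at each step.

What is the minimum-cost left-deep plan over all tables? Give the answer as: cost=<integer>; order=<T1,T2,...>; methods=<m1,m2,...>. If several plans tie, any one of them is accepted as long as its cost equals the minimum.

Selinger DP (subsets sized 1..n):
  {B}: scan cost=500, card=500
  {C}: scan cost=150, card=150
  {A}: scan cost=400, card=400
  {BC}: card=7500; try (C,hash)→3400, (B,merge)→6500, (C,merge)→6850, (B,nl_idx)→9000, (B,hash)→9300, (B,nl)→75150 …(+1); best=3400 via (C,hash)
  {AB}: card=25000; try (A,hash)→8200, (B,merge)→9400, (A,merge)→9500, (B,hash)→9800, (B,nl_idx)→29000, (A,nl_idx)→30000 …(+2); best=8200 via (A,hash)
  {AC}: card=4000; try (C,hash)→3200, (A,merge)→5500, (A,nl_idx)→5500, (C,merge)→5750, (A,hash)→7500, (A,nl)→60150 …(+1); best=3200 via (C,hash)
  {ABC}: card=25000; try (B,hash)→16200, (A,hash)→18100, (C,hash)→35600, (B,merge)→60200, (B,nl_idx)→64200, (A,nl_idx)→95900 …(+5); best=16200 via (B,hash)

cost=16200; order=A,C,B; methods=hash,hash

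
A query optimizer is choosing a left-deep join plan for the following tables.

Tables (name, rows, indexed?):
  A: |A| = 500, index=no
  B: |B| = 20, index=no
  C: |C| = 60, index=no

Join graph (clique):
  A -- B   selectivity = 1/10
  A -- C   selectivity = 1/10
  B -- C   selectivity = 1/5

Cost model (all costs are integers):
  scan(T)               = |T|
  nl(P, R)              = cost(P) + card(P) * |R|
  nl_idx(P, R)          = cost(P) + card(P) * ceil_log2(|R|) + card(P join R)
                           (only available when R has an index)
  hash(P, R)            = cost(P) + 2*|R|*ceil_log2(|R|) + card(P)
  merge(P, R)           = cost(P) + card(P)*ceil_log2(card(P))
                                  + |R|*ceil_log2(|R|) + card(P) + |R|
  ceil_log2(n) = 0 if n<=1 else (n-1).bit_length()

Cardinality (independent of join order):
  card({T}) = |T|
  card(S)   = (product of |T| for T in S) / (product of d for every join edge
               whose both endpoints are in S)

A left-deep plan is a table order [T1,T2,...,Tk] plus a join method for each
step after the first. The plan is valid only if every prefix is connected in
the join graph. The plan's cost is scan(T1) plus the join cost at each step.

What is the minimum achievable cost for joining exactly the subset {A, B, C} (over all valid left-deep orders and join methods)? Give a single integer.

2920

Selinger DP over subsets of {A,B,C}:
  {A}: scan cost=500, card=500
  {B}: scan cost=20, card=20
  {C}: scan cost=60, card=60
  {AB}: card=1000; try (B,hash)→1200, (A,merge)→5140, (B,merge)→5620, (A,hash)→9040, (A,nl)→10020, (B,nl)→10500; best=1200 via (B,hash)
  {AC}: card=3000; try (C,hash)→1720, (A,merge)→5480, (C,merge)→5920, (A,hash)→9120, (A,nl)→30060, (C,nl)→30500; best=1720 via (C,hash)
  {BC}: card=240; try (B,hash)→320, (C,merge)→560, (B,merge)→600, (C,hash)→760, (C,nl)→1220, (B,nl)→1260; best=320 via (B,hash)
  {ABC}: card=1200; try (C,hash)→2920, (B,hash)→4920, (A,merge)→7480, (A,hash)→9560, (C,merge)→12620, (B,merge)→40840 …(+3); best=2920 via (C,hash)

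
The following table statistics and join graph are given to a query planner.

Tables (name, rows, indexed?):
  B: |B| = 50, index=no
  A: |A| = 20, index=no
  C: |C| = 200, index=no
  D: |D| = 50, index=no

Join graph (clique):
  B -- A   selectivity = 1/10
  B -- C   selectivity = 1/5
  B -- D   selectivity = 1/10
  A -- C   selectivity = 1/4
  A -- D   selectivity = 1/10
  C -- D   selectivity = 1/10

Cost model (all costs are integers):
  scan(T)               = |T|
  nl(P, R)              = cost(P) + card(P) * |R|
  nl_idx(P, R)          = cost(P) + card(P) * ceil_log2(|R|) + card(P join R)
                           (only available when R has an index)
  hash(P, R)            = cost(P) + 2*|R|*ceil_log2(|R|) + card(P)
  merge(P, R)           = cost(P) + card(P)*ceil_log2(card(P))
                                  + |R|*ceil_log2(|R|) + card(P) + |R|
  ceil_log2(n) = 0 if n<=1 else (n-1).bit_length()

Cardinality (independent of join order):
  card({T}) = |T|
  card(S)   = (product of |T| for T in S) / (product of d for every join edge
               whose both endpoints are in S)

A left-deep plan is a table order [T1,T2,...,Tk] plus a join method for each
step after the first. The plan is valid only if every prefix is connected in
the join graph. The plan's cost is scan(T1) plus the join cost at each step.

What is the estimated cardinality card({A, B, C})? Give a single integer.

1000

Tables in S: A(20), B(50), C(200)
Edges inside S: B-A(d=10), B-C(d=5), A-C(d=4)
numerator = 20 * 50 * 200 = 200000
denominator = 10 * 5 * 4 = 200
card(S) = 200000 / 200 = 1000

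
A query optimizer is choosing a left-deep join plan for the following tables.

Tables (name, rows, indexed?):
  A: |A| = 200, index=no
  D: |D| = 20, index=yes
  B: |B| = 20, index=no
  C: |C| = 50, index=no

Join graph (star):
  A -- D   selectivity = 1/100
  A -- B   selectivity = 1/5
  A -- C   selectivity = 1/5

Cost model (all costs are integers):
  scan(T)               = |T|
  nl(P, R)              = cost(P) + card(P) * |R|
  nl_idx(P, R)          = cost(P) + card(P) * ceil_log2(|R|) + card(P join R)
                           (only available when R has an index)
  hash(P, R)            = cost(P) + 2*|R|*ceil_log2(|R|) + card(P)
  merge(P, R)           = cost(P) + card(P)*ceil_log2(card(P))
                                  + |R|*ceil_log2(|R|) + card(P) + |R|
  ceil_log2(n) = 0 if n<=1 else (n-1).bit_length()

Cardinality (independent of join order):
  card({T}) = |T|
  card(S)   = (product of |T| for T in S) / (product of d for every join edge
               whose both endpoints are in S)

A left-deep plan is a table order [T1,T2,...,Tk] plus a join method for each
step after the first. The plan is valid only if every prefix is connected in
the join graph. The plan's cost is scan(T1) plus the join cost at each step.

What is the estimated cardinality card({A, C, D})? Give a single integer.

Tables in S: A(200), C(50), D(20)
Edges inside S: A-D(d=100), A-C(d=5)
numerator = 200 * 50 * 20 = 200000
denominator = 100 * 5 = 500
card(S) = 200000 / 500 = 400

400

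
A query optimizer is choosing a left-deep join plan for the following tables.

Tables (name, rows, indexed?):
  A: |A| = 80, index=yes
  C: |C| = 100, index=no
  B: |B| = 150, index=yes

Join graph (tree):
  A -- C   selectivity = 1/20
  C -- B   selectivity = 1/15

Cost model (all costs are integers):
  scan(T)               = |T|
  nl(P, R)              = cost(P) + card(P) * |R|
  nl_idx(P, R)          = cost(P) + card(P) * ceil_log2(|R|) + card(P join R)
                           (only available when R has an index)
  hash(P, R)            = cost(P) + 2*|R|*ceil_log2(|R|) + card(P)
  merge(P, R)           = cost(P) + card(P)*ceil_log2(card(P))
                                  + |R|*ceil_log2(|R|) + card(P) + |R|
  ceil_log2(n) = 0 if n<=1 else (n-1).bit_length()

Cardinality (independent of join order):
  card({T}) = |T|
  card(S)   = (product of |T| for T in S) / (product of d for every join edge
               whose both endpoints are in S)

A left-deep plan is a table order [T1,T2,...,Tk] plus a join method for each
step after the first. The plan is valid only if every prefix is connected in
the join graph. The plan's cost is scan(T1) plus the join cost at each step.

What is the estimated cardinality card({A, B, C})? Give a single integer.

4000

Tables in S: A(80), B(150), C(100)
Edges inside S: A-C(d=20), C-B(d=15)
numerator = 80 * 150 * 100 = 1200000
denominator = 20 * 15 = 300
card(S) = 1200000 / 300 = 4000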